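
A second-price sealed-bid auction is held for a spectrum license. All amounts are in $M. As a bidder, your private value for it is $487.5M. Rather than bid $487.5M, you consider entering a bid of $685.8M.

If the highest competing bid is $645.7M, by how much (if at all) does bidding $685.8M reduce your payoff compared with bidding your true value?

Bidding your value $487.5M: you lose (since $487.5M < $645.7M). Payoff $0M.
Bidding $685.8M: you win and pay $645.7M. Payoff $487.5M − $645.7M = −$158.2M.
The competing bid $645.7M lies between your value and your inflated bid, so overbidding wins an item priced above your value.
Loss from deviating = $0M − (−$158.2M) = $158.2M.

$158.2M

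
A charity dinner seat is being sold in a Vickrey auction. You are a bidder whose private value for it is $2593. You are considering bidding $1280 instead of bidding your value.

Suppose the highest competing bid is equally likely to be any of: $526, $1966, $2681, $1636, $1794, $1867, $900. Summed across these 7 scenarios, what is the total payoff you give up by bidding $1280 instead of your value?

The deviation costs you only when the competing bid falls strictly between $1280 and $2593; elsewhere both bids give the same outcome.
$526: outcomes coincide → loss $0.
$1966: truthful payoff $627, deviation payoff $0 → loss $627.
$2681: outcomes coincide → loss $0.
$1636: truthful payoff $957, deviation payoff $0 → loss $957.
$1794: truthful payoff $799, deviation payoff $0 → loss $799.
$1867: truthful payoff $726, deviation payoff $0 → loss $726.
$900: outcomes coincide → loss $0.
Total loss = $627 + $957 + $799 + $726 = $3109.

$3109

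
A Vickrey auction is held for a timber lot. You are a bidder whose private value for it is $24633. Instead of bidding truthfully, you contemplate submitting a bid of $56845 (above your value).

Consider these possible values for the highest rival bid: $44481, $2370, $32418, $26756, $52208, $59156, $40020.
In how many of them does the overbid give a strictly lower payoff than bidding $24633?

The deviation hurts exactly when the highest competing bid lies strictly between $24633 and $56845 — overbidding then wins at a price above your value.
$44481: inside the interval → strictly worse (loss $19848).
$2370: below both → same outcome either way.
$32418: inside the interval → strictly worse (loss $7785).
$26756: inside the interval → strictly worse (loss $2123).
$52208: inside the interval → strictly worse (loss $27575).
$59156: above both → same outcome either way.
$40020: inside the interval → strictly worse (loss $15387).
Count: 5.

5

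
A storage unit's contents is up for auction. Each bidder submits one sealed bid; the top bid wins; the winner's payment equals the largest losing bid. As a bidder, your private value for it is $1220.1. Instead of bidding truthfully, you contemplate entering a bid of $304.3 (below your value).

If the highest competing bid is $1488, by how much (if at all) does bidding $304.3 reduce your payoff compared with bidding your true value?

$0

Bidding your value $1220.1: you lose (since $1220.1 < $1488). Payoff $0.
Bidding $304.3: you lose. Payoff $0.
Difference = $0 − $0 = $0; both bids lead to the same outcome because the competing bid is above both your value and your alternative bid.
Truthful bidding weakly dominates here: raising your bid can only win items priced above your value, and lowering it can only forfeit items priced below.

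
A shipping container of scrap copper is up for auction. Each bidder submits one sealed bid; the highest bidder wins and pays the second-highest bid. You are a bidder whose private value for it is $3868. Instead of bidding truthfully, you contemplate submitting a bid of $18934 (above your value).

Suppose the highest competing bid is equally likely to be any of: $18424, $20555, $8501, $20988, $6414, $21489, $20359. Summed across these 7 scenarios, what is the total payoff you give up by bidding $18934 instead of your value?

$21735

The deviation costs you only when the competing bid falls strictly between $3868 and $18934; elsewhere both bids give the same outcome.
$18424: truthful payoff $0, deviation payoff −$14556 → loss $14556.
$20555: outcomes coincide → loss $0.
$8501: truthful payoff $0, deviation payoff −$4633 → loss $4633.
$20988: outcomes coincide → loss $0.
$6414: truthful payoff $0, deviation payoff −$2546 → loss $2546.
$21489: outcomes coincide → loss $0.
$20359: outcomes coincide → loss $0.
Total loss = $14556 + $4633 + $2546 = $21735.
In a second-price auction your bid sets only whether you win, not what you pay, so bidding your true value is weakly dominant.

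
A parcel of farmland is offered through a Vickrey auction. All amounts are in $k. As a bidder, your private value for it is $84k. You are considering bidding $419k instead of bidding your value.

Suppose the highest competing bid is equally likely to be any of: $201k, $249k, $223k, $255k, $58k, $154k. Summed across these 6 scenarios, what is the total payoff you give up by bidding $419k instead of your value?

The deviation costs you only when the competing bid falls strictly between $84k and $419k; elsewhere both bids give the same outcome.
$201k: truthful payoff $0k, deviation payoff −$117k → loss $117k.
$249k: truthful payoff $0k, deviation payoff −$165k → loss $165k.
$223k: truthful payoff $0k, deviation payoff −$139k → loss $139k.
$255k: truthful payoff $0k, deviation payoff −$171k → loss $171k.
$58k: outcomes coincide → loss $0k.
$154k: truthful payoff $0k, deviation payoff −$70k → loss $70k.
Total loss = $117k + $165k + $139k + $171k + $70k = $662k.

$662k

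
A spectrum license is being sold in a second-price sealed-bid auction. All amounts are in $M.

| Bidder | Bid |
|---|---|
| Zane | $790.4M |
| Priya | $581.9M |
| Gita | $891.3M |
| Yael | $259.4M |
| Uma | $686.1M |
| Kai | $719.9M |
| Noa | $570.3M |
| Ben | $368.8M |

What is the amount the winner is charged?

Highest bid: Gita at $891.3M, so Gita wins.
Second-highest bid: Zane at $790.4M — that is the price the winner pays.

$790.4M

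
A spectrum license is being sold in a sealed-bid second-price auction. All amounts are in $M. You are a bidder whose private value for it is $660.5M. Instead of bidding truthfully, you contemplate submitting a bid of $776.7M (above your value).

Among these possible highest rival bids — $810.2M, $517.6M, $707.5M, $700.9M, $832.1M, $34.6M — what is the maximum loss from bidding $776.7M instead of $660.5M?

$810.2M: same outcome either way → loss $0M.
$517.6M: same outcome either way → loss $0M.
$707.5M: truthful gives $0M, deviation gives −$47M → loss $47M.
$700.9M: truthful gives $0M, deviation gives −$40.4M → loss $40.4M.
$832.1M: same outcome either way → loss $0M.
$34.6M: same outcome either way → loss $0M.
Maximum loss: $47M.

$47M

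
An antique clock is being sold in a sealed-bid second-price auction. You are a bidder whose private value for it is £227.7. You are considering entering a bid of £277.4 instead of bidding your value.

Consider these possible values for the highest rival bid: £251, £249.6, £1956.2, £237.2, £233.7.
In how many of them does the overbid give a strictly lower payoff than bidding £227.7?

The deviation hurts exactly when the highest competing bid lies strictly between £227.7 and £277.4 — overbidding then wins at a price above your value.
£251: inside the interval → strictly worse (loss £23.3).
£249.6: inside the interval → strictly worse (loss £21.9).
£1956.2: above both → same outcome either way.
£237.2: inside the interval → strictly worse (loss £9.5).
£233.7: inside the interval → strictly worse (loss £6).
Count: 4.

4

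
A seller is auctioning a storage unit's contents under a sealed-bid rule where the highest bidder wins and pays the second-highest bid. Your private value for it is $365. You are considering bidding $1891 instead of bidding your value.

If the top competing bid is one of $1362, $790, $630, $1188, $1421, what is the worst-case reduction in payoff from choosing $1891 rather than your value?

$1056

$1362: truthful gives $0, deviation gives −$997 → loss $997.
$790: truthful gives $0, deviation gives −$425 → loss $425.
$630: truthful gives $0, deviation gives −$265 → loss $265.
$1188: truthful gives $0, deviation gives −$823 → loss $823.
$1421: truthful gives $0, deviation gives −$1056 → loss $1056.
Maximum loss: $1056.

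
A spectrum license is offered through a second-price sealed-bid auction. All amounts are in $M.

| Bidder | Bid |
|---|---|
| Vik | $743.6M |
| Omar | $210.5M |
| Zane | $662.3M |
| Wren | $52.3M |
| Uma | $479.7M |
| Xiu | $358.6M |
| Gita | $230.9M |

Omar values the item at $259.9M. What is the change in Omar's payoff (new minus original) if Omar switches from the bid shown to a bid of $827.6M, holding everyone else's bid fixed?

The highest bid among the other bidders is $743.6M; Omar's bid doesn't change that.
Original bid $210.5M: Omar is not highest (top rival bid is $743.6M); payoff $0M.
Alternative bid $827.6M: Omar is highest, pays the top rival bid $743.6M; payoff $259.9M − $743.6M = −$483.7M.
Change in payoff = −$483.7M − ($0M) = −$483.7M.

−$483.7M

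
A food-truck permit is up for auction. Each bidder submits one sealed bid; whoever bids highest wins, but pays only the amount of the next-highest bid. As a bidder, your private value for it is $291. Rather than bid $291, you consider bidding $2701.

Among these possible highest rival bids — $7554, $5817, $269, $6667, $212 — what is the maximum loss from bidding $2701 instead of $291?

$0

$7554: same outcome either way → loss $0.
$5817: same outcome either way → loss $0.
$269: same outcome either way → loss $0.
$6667: same outcome either way → loss $0.
$212: same outcome either way → loss $0.
Maximum loss: $0.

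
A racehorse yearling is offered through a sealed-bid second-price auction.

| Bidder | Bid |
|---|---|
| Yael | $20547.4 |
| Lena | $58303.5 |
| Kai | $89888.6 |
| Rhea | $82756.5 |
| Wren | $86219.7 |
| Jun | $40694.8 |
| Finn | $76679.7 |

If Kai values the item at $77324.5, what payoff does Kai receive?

−$8895.2

Highest bid: Kai at $89888.6, so Kai wins.
Second-highest bid: Wren at $86219.7 — that is the price the winner pays.
Kai's payoff = value − price = $77324.5 − $86219.7 = −$8895.2.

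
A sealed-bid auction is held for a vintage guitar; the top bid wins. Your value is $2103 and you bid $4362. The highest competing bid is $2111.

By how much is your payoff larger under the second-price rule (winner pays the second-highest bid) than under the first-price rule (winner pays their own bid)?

You have the highest bid, so you win under either rule.
Second-price: pay $2111 → payoff −$8.
First-price: pay your own bid $4362 → payoff −$2259.
Difference = −$8 − (−$2259) = $2251.

$2251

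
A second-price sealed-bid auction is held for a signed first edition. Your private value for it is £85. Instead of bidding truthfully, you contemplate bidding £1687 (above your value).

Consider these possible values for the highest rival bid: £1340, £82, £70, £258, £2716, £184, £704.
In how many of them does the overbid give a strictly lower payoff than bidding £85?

4

The deviation hurts exactly when the highest competing bid lies strictly between £85 and £1687 — overbidding then wins at a price above your value.
£1340: inside the interval → strictly worse (loss £1255).
£82: below both → same outcome either way.
£70: below both → same outcome either way.
£258: inside the interval → strictly worse (loss £173).
£2716: above both → same outcome either way.
£184: inside the interval → strictly worse (loss £99).
£704: inside the interval → strictly worse (loss £619).
Count: 4.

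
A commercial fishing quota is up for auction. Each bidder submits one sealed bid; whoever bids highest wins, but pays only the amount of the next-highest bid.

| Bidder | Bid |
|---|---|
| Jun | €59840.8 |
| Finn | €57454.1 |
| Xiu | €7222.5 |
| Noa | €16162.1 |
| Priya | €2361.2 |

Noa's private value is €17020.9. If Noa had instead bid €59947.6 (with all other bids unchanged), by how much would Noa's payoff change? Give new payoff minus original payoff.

−€42819.9

The highest bid among the other bidders is €59840.8; Noa's bid doesn't change that.
Original bid €16162.1: Noa is not highest (top rival bid is €59840.8); payoff €0.
Alternative bid €59947.6: Noa is highest, pays the top rival bid €59840.8; payoff €17020.9 − €59840.8 = −€42819.9.
Change in payoff = −€42819.9 − (€0) = −€42819.9.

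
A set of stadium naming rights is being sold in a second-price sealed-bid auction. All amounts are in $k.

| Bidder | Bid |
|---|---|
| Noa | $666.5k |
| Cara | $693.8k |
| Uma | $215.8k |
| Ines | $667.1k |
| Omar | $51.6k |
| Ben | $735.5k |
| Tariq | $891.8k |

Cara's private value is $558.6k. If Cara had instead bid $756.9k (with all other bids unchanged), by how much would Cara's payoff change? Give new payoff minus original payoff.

$0k

The highest bid among the other bidders is $891.8k; Cara's bid doesn't change that.
Original bid $693.8k: Cara is not highest (top rival bid is $891.8k); payoff $0k.
Alternative bid $756.9k: Cara is not highest (top rival bid is $891.8k); payoff $0k.
Change in payoff = $0k − ($0k) = $0k.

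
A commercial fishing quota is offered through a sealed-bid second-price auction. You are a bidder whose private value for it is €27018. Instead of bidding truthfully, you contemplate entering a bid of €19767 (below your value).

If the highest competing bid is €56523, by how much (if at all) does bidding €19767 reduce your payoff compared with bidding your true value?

€0

Bidding your value €27018: you lose (since €27018 < €56523). Payoff €0.
Bidding €19767: you lose. Payoff €0.
Difference = €0 − €0 = €0; both bids lead to the same outcome because the competing bid is above both your value and your alternative bid.
In a second-price auction your bid sets only whether you win, not what you pay, so bidding your true value is weakly dominant.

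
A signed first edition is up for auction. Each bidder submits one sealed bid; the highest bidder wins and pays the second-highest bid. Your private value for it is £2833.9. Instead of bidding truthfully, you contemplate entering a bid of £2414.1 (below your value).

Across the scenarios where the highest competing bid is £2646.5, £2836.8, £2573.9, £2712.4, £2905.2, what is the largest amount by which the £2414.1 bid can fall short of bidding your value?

£260

£2646.5: truthful gives £187.4, deviation gives £0 → loss £187.4.
£2836.8: same outcome either way → loss £0.
£2573.9: truthful gives £260, deviation gives £0 → loss £260.
£2712.4: truthful gives £121.5, deviation gives £0 → loss £121.5.
£2905.2: same outcome either way → loss £0.
Maximum loss: £260.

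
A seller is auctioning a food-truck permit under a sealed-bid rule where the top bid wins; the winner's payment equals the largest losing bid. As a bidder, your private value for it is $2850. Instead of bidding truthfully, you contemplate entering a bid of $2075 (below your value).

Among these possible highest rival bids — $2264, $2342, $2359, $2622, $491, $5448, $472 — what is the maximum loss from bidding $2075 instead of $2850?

$2264: truthful gives $586, deviation gives $0 → loss $586.
$2342: truthful gives $508, deviation gives $0 → loss $508.
$2359: truthful gives $491, deviation gives $0 → loss $491.
$2622: truthful gives $228, deviation gives $0 → loss $228.
$491: same outcome either way → loss $0.
$5448: same outcome either way → loss $0.
$472: same outcome either way → loss $0.
Maximum loss: $586.

$586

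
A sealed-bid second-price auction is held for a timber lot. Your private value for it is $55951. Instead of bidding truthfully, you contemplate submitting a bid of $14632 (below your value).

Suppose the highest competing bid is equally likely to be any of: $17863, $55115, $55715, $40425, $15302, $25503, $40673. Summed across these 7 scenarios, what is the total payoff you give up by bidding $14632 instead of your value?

The deviation costs you only when the competing bid falls strictly between $14632 and $55951; elsewhere both bids give the same outcome.
$17863: truthful payoff $38088, deviation payoff $0 → loss $38088.
$55115: truthful payoff $836, deviation payoff $0 → loss $836.
$55715: truthful payoff $236, deviation payoff $0 → loss $236.
$40425: truthful payoff $15526, deviation payoff $0 → loss $15526.
$15302: truthful payoff $40649, deviation payoff $0 → loss $40649.
$25503: truthful payoff $30448, deviation payoff $0 → loss $30448.
$40673: truthful payoff $15278, deviation payoff $0 → loss $15278.
Total loss = $38088 + $836 + $236 + $15526 + $40649 + $30448 + $15278 = $141061.

$141061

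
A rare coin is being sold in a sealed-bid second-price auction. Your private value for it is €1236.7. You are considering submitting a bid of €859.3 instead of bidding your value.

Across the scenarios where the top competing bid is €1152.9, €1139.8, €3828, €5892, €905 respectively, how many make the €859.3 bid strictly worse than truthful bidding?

The deviation hurts exactly when the highest competing bid lies strictly between €859.3 and €1236.7 — underbidding then forfeits a profitable win.
€1152.9: inside the interval → strictly worse (loss €83.8).
€1139.8: inside the interval → strictly worse (loss €96.9).
€3828: above both → same outcome either way.
€5892: above both → same outcome either way.
€905: inside the interval → strictly worse (loss €331.7).
Count: 3.

3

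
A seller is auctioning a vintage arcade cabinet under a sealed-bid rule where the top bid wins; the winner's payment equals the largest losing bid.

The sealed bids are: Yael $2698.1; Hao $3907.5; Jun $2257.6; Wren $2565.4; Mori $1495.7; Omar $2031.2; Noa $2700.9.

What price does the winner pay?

Highest bid: Hao at $3907.5, so Hao wins.
Second-highest bid: Noa at $2700.9 — that is the price the winner pays.

$2700.9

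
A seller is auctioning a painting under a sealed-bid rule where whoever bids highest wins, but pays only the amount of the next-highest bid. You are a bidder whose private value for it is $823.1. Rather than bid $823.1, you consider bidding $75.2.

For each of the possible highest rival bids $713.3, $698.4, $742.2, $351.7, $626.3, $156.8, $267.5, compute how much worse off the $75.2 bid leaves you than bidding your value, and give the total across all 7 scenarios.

$2205.5

The deviation costs you only when the competing bid falls strictly between $75.2 and $823.1; elsewhere both bids give the same outcome.
$713.3: truthful payoff $109.8, deviation payoff $0 → loss $109.8.
$698.4: truthful payoff $124.7, deviation payoff $0 → loss $124.7.
$742.2: truthful payoff $80.9, deviation payoff $0 → loss $80.9.
$351.7: truthful payoff $471.4, deviation payoff $0 → loss $471.4.
$626.3: truthful payoff $196.8, deviation payoff $0 → loss $196.8.
$156.8: truthful payoff $666.3, deviation payoff $0 → loss $666.3.
$267.5: truthful payoff $555.6, deviation payoff $0 → loss $555.6.
Total loss = $109.8 + $124.7 + $80.9 + $471.4 + $196.8 + $666.3 + $555.6 = $2205.5.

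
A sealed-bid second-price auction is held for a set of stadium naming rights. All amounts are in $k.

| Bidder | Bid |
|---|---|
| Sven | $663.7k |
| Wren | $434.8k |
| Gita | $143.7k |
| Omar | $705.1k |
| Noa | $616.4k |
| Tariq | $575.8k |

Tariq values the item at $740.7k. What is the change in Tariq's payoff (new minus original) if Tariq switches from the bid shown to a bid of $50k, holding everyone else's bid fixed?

$0k

The highest bid among the other bidders is $705.1k; Tariq's bid doesn't change that.
Original bid $575.8k: Tariq is not highest (top rival bid is $705.1k); payoff $0k.
Alternative bid $50k: Tariq is not highest (top rival bid is $705.1k); payoff $0k.
Change in payoff = $0k − ($0k) = $0k.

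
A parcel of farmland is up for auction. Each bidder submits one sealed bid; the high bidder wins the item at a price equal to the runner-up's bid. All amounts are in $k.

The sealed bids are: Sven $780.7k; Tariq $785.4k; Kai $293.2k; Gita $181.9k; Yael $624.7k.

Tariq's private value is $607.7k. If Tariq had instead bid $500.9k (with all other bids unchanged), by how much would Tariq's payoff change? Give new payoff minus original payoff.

$173k

The highest bid among the other bidders is $780.7k; Tariq's bid doesn't change that.
Original bid $785.4k: Tariq is highest, pays the top rival bid $780.7k; payoff $607.7k − $780.7k = −$173k.
Alternative bid $500.9k: Tariq is not highest (top rival bid is $780.7k); payoff $0k.
Change in payoff = $0k − (−$173k) = $173k.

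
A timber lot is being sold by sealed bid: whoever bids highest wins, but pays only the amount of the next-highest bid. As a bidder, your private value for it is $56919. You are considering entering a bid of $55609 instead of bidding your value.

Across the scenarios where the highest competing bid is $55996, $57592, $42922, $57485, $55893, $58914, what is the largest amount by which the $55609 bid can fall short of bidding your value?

$1026

$55996: truthful gives $923, deviation gives $0 → loss $923.
$57592: same outcome either way → loss $0.
$42922: same outcome either way → loss $0.
$57485: same outcome either way → loss $0.
$55893: truthful gives $1026, deviation gives $0 → loss $1026.
$58914: same outcome either way → loss $0.
Maximum loss: $1026.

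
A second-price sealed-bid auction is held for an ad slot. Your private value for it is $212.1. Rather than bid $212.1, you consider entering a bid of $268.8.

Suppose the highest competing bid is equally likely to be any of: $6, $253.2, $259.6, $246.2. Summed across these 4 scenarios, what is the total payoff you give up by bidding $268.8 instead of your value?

The deviation costs you only when the competing bid falls strictly between $212.1 and $268.8; elsewhere both bids give the same outcome.
$6: outcomes coincide → loss $0.
$253.2: truthful payoff $0, deviation payoff −$41.1 → loss $41.1.
$259.6: truthful payoff $0, deviation payoff −$47.5 → loss $47.5.
$246.2: truthful payoff $0, deviation payoff −$34.1 → loss $34.1.
Total loss = $41.1 + $47.5 + $34.1 = $122.7.

$122.7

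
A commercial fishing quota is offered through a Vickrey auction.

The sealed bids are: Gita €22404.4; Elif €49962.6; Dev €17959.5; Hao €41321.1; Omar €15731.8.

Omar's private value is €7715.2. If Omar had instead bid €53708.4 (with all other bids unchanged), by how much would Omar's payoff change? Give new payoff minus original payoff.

−€42247.4

The highest bid among the other bidders is €49962.6; Omar's bid doesn't change that.
Original bid €15731.8: Omar is not highest (top rival bid is €49962.6); payoff €0.
Alternative bid €53708.4: Omar is highest, pays the top rival bid €49962.6; payoff €7715.2 − €49962.6 = −€42247.4.
Change in payoff = −€42247.4 − (€0) = −€42247.4.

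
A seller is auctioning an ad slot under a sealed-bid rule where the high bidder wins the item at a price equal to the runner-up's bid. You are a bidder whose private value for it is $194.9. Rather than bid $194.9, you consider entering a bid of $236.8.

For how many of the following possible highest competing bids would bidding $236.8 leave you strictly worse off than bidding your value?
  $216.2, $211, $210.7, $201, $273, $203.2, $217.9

The deviation hurts exactly when the highest competing bid lies strictly between $194.9 and $236.8 — overbidding then wins at a price above your value.
$216.2: inside the interval → strictly worse (loss $21.3).
$211: inside the interval → strictly worse (loss $16.1).
$210.7: inside the interval → strictly worse (loss $15.8).
$201: inside the interval → strictly worse (loss $6.1).
$273: above both → same outcome either way.
$203.2: inside the interval → strictly worse (loss $8.3).
$217.9: inside the interval → strictly worse (loss $23).
Count: 6.

6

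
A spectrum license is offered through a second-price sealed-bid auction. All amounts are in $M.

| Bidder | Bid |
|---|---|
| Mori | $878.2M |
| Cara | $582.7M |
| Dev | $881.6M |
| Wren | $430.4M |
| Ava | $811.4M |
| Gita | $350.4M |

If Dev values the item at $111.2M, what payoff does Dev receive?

Highest bid: Dev at $881.6M, so Dev wins.
Second-highest bid: Mori at $878.2M — that is the price the winner pays.
Dev's payoff = value − price = $111.2M − $878.2M = −$767M.

−$767M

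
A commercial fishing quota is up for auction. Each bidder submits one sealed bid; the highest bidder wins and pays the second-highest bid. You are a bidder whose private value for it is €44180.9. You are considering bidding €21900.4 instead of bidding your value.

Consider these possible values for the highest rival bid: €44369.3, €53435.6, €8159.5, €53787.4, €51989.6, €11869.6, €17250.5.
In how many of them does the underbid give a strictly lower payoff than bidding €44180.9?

0

The deviation hurts exactly when the highest competing bid lies strictly between €21900.4 and €44180.9 — underbidding then forfeits a profitable win.
€44369.3: above both → same outcome either way.
€53435.6: above both → same outcome either way.
€8159.5: below both → same outcome either way.
€53787.4: above both → same outcome either way.
€51989.6: above both → same outcome either way.
€11869.6: below both → same outcome either way.
€17250.5: below both → same outcome either way.
Count: 0.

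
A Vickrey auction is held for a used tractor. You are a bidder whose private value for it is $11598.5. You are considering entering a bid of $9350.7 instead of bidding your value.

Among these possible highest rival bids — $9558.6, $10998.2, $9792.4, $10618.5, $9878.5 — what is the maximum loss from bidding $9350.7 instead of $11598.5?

$2039.9

$9558.6: truthful gives $2039.9, deviation gives $0 → loss $2039.9.
$10998.2: truthful gives $600.3, deviation gives $0 → loss $600.3.
$9792.4: truthful gives $1806.1, deviation gives $0 → loss $1806.1.
$10618.5: truthful gives $980, deviation gives $0 → loss $980.
$9878.5: truthful gives $1720, deviation gives $0 → loss $1720.
Maximum loss: $2039.9.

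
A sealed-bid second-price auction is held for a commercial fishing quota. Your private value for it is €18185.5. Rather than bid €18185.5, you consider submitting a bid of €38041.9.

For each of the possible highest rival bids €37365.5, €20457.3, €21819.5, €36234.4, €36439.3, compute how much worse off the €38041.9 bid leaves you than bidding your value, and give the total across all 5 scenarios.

The deviation costs you only when the competing bid falls strictly between €18185.5 and €38041.9; elsewhere both bids give the same outcome.
€37365.5: truthful payoff €0, deviation payoff −€19180 → loss €19180.
€20457.3: truthful payoff €0, deviation payoff −€2271.8 → loss €2271.8.
€21819.5: truthful payoff €0, deviation payoff −€3634 → loss €3634.
€36234.4: truthful payoff €0, deviation payoff −€18048.9 → loss €18048.9.
€36439.3: truthful payoff €0, deviation payoff −€18253.8 → loss €18253.8.
Total loss = €19180 + €2271.8 + €3634 + €18048.9 + €18253.8 = €61388.5.

€61388.5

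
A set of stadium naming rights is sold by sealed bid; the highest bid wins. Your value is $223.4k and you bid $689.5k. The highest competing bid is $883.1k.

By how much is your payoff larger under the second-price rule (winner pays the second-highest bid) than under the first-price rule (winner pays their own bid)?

Your bid $689.5k is below $883.1k, so you lose under either rule.
Payoff is $0k in both cases; difference = $0k.

$0k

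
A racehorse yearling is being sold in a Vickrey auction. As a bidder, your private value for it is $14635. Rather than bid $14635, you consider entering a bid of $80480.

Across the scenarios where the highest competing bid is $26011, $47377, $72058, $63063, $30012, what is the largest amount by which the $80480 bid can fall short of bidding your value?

$26011: truthful gives $0, deviation gives −$11376 → loss $11376.
$47377: truthful gives $0, deviation gives −$32742 → loss $32742.
$72058: truthful gives $0, deviation gives −$57423 → loss $57423.
$63063: truthful gives $0, deviation gives −$48428 → loss $48428.
$30012: truthful gives $0, deviation gives −$15377 → loss $15377.
Maximum loss: $57423.

$57423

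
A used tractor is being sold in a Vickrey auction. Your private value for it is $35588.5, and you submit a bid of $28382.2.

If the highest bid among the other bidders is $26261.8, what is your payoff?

$9326.7

Your bid $28382.2 exceeds the highest competing bid $26261.8, so you win.
In a second-price auction the winner pays the second-highest bid, $26261.8.
Payoff = value − price = $35588.5 − $26261.8 = $9326.7.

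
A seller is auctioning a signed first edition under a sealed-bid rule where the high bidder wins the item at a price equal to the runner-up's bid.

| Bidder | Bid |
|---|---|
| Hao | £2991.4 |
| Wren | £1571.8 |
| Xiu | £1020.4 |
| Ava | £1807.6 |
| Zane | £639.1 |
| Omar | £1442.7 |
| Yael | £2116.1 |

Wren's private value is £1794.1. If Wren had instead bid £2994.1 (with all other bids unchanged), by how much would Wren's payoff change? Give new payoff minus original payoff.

−£1197.3

The highest bid among the other bidders is £2991.4; Wren's bid doesn't change that.
Original bid £1571.8: Wren is not highest (top rival bid is £2991.4); payoff £0.
Alternative bid £2994.1: Wren is highest, pays the top rival bid £2991.4; payoff £1794.1 − £2991.4 = −£1197.3.
Change in payoff = −£1197.3 − (£0) = −£1197.3.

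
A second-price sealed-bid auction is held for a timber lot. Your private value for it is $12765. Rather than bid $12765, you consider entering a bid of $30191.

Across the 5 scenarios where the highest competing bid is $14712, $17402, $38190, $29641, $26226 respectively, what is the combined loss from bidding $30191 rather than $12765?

$36921

The deviation costs you only when the competing bid falls strictly between $12765 and $30191; elsewhere both bids give the same outcome.
$14712: truthful payoff $0, deviation payoff −$1947 → loss $1947.
$17402: truthful payoff $0, deviation payoff −$4637 → loss $4637.
$38190: outcomes coincide → loss $0.
$29641: truthful payoff $0, deviation payoff −$16876 → loss $16876.
$26226: truthful payoff $0, deviation payoff −$13461 → loss $13461.
Total loss = $1947 + $4637 + $16876 + $13461 = $36921.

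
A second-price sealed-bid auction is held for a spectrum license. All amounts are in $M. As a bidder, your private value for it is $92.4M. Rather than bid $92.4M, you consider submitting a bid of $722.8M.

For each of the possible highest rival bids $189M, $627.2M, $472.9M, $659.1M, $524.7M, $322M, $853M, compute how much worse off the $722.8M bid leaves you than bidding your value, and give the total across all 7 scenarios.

The deviation costs you only when the competing bid falls strictly between $92.4M and $722.8M; elsewhere both bids give the same outcome.
$189M: truthful payoff $0M, deviation payoff −$96.6M → loss $96.6M.
$627.2M: truthful payoff $0M, deviation payoff −$534.8M → loss $534.8M.
$472.9M: truthful payoff $0M, deviation payoff −$380.5M → loss $380.5M.
$659.1M: truthful payoff $0M, deviation payoff −$566.7M → loss $566.7M.
$524.7M: truthful payoff $0M, deviation payoff −$432.3M → loss $432.3M.
$322M: truthful payoff $0M, deviation payoff −$229.6M → loss $229.6M.
$853M: outcomes coincide → loss $0M.
Total loss = $96.6M + $534.8M + $380.5M + $566.7M + $432.3M + $229.6M = $2240.5M.
Because the price is fixed by the runner-up's bid, deviating from your value can only change a good outcome into a bad one — never the reverse.

$2240.5M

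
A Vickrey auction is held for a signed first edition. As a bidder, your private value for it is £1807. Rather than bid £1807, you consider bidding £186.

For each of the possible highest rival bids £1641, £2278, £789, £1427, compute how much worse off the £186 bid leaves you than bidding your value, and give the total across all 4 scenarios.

The deviation costs you only when the competing bid falls strictly between £186 and £1807; elsewhere both bids give the same outcome.
£1641: truthful payoff £166, deviation payoff £0 → loss £166.
£2278: outcomes coincide → loss £0.
£789: truthful payoff £1018, deviation payoff £0 → loss £1018.
£1427: truthful payoff £380, deviation payoff £0 → loss £380.
Total loss = £166 + £1018 + £380 = £1564.

£1564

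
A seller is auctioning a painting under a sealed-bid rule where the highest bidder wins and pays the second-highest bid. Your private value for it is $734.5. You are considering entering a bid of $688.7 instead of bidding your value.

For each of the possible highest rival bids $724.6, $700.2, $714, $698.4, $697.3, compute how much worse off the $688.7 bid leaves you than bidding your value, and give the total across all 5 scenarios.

$138

The deviation costs you only when the competing bid falls strictly between $688.7 and $734.5; elsewhere both bids give the same outcome.
$724.6: truthful payoff $9.9, deviation payoff $0 → loss $9.9.
$700.2: truthful payoff $34.3, deviation payoff $0 → loss $34.3.
$714: truthful payoff $20.5, deviation payoff $0 → loss $20.5.
$698.4: truthful payoff $36.1, deviation payoff $0 → loss $36.1.
$697.3: truthful payoff $37.2, deviation payoff $0 → loss $37.2.
Total loss = $9.9 + $34.3 + $20.5 + $36.1 + $37.2 = $138.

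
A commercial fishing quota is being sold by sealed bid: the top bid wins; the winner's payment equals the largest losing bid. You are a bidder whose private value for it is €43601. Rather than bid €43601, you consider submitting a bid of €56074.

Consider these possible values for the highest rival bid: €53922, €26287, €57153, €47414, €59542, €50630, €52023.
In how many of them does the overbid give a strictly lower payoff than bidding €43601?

The deviation hurts exactly when the highest competing bid lies strictly between €43601 and €56074 — overbidding then wins at a price above your value.
€53922: inside the interval → strictly worse (loss €10321).
€26287: below both → same outcome either way.
€57153: above both → same outcome either way.
€47414: inside the interval → strictly worse (loss €3813).
€59542: above both → same outcome either way.
€50630: inside the interval → strictly worse (loss €7029).
€52023: inside the interval → strictly worse (loss €8422).
Count: 4.

4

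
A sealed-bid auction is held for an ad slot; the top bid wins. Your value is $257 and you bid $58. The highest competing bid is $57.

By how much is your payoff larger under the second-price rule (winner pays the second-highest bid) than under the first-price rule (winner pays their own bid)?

$1

You have the highest bid, so you win under either rule.
Second-price: pay $57 → payoff $200.
First-price: pay your own bid $58 → payoff $199.
Difference = $200 − ($199) = $1.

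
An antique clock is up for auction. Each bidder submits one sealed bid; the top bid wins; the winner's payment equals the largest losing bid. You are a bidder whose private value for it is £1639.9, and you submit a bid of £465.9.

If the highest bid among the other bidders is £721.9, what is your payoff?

£0

Your bid £465.9 is below the highest competing bid £721.9, so you lose.
A losing bidder pays nothing and receives nothing: payoff = £0.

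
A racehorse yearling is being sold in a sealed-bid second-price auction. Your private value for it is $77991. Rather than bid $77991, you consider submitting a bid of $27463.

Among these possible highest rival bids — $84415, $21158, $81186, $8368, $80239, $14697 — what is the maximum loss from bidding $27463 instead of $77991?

$0

$84415: same outcome either way → loss $0.
$21158: same outcome either way → loss $0.
$81186: same outcome either way → loss $0.
$8368: same outcome either way → loss $0.
$80239: same outcome either way → loss $0.
$14697: same outcome either way → loss $0.
Maximum loss: $0.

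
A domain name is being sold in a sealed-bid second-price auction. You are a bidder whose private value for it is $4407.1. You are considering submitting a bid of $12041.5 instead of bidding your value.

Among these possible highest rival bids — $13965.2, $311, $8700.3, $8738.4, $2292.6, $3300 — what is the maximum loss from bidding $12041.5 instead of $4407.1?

$13965.2: same outcome either way → loss $0.
$311: same outcome either way → loss $0.
$8700.3: truthful gives $0, deviation gives −$4293.2 → loss $4293.2.
$8738.4: truthful gives $0, deviation gives −$4331.3 → loss $4331.3.
$2292.6: same outcome either way → loss $0.
$3300: same outcome either way → loss $0.
Maximum loss: $4331.3.

$4331.3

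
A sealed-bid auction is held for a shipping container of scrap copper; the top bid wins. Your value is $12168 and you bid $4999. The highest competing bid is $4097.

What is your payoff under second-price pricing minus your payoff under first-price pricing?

$902

You have the highest bid, so you win under either rule.
Second-price: pay $4097 → payoff $8071.
First-price: pay your own bid $4999 → payoff $7169.
Difference = $8071 − ($7169) = $902.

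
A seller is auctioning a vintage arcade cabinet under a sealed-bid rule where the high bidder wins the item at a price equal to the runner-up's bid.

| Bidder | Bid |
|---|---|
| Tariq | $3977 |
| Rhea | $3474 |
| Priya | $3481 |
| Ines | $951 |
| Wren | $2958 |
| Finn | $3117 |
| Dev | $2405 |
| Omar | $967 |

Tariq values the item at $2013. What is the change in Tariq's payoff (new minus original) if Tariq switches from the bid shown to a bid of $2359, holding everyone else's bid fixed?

$1468

The highest bid among the other bidders is $3481; Tariq's bid doesn't change that.
Original bid $3977: Tariq is highest, pays the top rival bid $3481; payoff $2013 − $3481 = −$1468.
Alternative bid $2359: Tariq is not highest (top rival bid is $3481); payoff $0.
Change in payoff = $0 − (−$1468) = $1468.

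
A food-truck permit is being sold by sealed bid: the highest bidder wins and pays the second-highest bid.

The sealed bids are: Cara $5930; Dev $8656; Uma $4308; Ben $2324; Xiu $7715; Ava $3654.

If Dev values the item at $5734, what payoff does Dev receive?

−$1981

Highest bid: Dev at $8656, so Dev wins.
Second-highest bid: Xiu at $7715 — that is the price the winner pays.
Dev's payoff = value − price = $5734 − $7715 = −$1981.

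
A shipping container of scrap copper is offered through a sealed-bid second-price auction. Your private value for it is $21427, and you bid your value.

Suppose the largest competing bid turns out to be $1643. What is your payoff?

Your bid $21427 exceeds the highest competing bid $1643, so you win.
In a second-price auction the winner pays the second-highest bid, $1643.
Payoff = value − price = $21427 − $1643 = $19784.

$19784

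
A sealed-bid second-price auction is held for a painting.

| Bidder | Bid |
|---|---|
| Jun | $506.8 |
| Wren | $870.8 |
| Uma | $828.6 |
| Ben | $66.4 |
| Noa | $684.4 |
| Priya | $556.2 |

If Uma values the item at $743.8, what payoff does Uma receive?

$0

Highest bid: Wren at $870.8, so Wren wins.
Second-highest bid: Uma at $828.6 — that is the price the winner pays.
Uma did not win, so Uma pays nothing and receives nothing: payoff $0.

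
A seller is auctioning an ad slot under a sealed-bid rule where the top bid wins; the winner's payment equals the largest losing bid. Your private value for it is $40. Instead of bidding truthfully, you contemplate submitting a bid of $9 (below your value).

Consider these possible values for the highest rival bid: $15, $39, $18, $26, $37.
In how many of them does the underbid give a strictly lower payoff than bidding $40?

5

The deviation hurts exactly when the highest competing bid lies strictly between $9 and $40 — underbidding then forfeits a profitable win.
$15: inside the interval → strictly worse (loss $25).
$39: inside the interval → strictly worse (loss $1).
$18: inside the interval → strictly worse (loss $22).
$26: inside the interval → strictly worse (loss $14).
$37: inside the interval → strictly worse (loss $3).
Count: 5.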